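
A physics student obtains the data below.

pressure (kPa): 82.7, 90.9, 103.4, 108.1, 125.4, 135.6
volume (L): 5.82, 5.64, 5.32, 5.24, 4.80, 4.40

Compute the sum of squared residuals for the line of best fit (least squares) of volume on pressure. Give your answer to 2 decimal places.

n = 6, Σx = 646.1, Σy = 31.22, Σxy = 3309.082, Σx² = 71591.79, Σy² = 163.842
Sxx = Σx² − (Σx)²/n = 71591.79 − 69574.201667 = 2017.588333
Sxy = Σxy − (Σx)(Σy)/n = 3309.082 − 3361.873667 = -52.791667
Syy = Σy² − (Σy)²/n = 163.842 − 162.448067 = 1.393933
b = Sxy/Sxx = -52.791667/2017.588333 = -0.026166
SSE = Syy − b·Sxy = 1.393933 − (-0.026166)·(-52.791667) = 0.012601

0.01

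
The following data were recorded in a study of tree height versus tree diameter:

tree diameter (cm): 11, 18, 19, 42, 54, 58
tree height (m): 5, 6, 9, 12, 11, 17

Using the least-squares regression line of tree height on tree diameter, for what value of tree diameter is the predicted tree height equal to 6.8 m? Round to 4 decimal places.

n = 6, Σx = 202, Σy = 60, Σxy = 2418, Σx² = 8850
Sxx = Σx² − (Σx)²/n = 8850 − 6800.666667 = 2049.333333
Sxy = Σxy − (Σx)(Σy)/n = 2418 − 2020 = 398
b = Sxy/Sxx = 398/2049.333333 = 0.194209
a = ȳ − b·x̄ = 10 − 0.194209·33.666667 = 3.461614
Set a + b·x = 6.8: x = (6.8 − 3.461614) / 0.194209 = 17.189615

17.1896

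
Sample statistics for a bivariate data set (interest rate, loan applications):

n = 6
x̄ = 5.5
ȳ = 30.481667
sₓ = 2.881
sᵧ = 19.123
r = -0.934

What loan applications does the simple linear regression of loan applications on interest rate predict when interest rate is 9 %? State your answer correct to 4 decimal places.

8.7833

b = r · sᵧ/sₓ = -0.934 · 19.123/2.881 = -6.199543
a = ȳ − b·x̄ = 30.481667 − (-6.199543)·5.5 = 64.579151
ŷ(9) = a + b·9 = 64.579151 + (-6.199543)·9 = 8.783268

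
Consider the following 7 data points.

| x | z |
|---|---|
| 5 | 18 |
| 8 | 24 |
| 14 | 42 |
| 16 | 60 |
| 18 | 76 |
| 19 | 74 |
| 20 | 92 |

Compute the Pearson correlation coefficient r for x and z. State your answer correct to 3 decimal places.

n = 7, Σx = 100, Σy = 386, Σxy = 6444, Σx² = 1626, Σy² = 25980
Sxx = Σx² − (Σx)²/n = 1626 − 1428.571429 = 197.428571
Sxy = Σxy − (Σx)(Σy)/n = 6444 − 5514.285714 = 929.714286
Syy = Σy² − (Σy)²/n = 25980 − 21285.142857 = 4694.857143
r = Sxy/√(Sxx·Syy) = 929.714286/√(926898.938776) = 929.714286/962.755908 = 0.965680

0.966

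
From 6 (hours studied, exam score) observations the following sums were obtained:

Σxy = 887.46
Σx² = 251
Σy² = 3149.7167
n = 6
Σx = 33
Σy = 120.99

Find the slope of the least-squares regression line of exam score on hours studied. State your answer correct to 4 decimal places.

3.1945

Sxx = Σx² − (Σx)²/n = 251 − 181.5 = 69.5
Sxy = Σxy − (Σx)(Σy)/n = 887.46 − 665.445 = 222.015
b = Sxy/Sxx = 222.015/69.5 = 3.194460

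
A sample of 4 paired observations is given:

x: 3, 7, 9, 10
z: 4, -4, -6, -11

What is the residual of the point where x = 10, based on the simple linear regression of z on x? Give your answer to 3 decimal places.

-1.322

n = 4, Σx = 29, Σy = -17, Σxy = -180, Σx² = 239
Sxx = Σx² − (Σx)²/n = 239 − 210.25 = 28.75
Sxy = Σxy − (Σx)(Σy)/n = -180 − (-123.25) = -56.75
b = Sxy/Sxx = -56.75/28.75 = -1.973913
a = ȳ − b·x̄ = -4.25 − (-1.973913)·7.25 = 10.060870
ŷ(10) = 10.060870 + (-1.973913)·10 = -9.678261
residual = y − ŷ = -11 − (-9.678261) = -1.321739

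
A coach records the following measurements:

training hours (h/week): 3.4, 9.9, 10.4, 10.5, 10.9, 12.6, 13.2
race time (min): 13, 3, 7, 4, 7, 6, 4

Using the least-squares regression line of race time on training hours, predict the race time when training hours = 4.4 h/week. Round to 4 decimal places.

n = 7, Σx = 70.9, Σy = 44, Σxy = 393.4, Σx² = 779.79
Sxx = Σx² − (Σx)²/n = 779.79 − 718.115714 = 61.674286
Sxy = Σxy − (Σx)(Σy)/n = 393.4 − 445.657143 = -52.257143
b = Sxy/Sxx = -52.257143/61.674286 = -0.847308
a = ȳ − b·x̄ = 6.285714 − (-0.847308)·10.128571 = 14.867738
ŷ(4.4) = a + b·4.4 = 14.867738 + (-0.847308)·4.4 = 11.139581

11.1396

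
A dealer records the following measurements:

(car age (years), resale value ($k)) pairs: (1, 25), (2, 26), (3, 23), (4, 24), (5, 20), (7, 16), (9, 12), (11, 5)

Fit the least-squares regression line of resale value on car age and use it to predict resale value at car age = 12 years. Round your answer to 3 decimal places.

5.000

n = 8, Σx = 42, Σy = 151, Σxy = 617, Σx² = 306
Sxx = Σx² − (Σx)²/n = 306 − 220.5 = 85.5
Sxy = Σxy − (Σx)(Σy)/n = 617 − 792.75 = -175.75
b = Sxy/Sxx = -175.75/85.5 = -2.055556
a = ȳ − b·x̄ = 18.875 − (-2.055556)·5.25 = 29.666667
ŷ(12) = a + b·12 = 29.666667 + (-2.055556)·12 = 5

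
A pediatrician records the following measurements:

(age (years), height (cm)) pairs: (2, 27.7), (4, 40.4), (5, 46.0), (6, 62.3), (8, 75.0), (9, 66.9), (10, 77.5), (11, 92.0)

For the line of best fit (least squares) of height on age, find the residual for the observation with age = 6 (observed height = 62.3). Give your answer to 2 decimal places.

7.12

n = 8, Σx = 55, Σy = 487.8, Σxy = 3809.9, Σx² = 447
Sxx = Σx² − (Σx)²/n = 447 − 378.125 = 68.875
Sxy = Σxy − (Σx)(Σy)/n = 3809.9 − 3353.625 = 456.275
b = Sxy/Sxx = 456.275/68.875 = 6.624682
a = ȳ − b·x̄ = 60.975 − 6.624682·6.875 = 15.430309
ŷ(6) = 15.430309 + 6.624682·6 = 55.178403
residual = y − ŷ = 62.3 − 55.178403 = 7.121597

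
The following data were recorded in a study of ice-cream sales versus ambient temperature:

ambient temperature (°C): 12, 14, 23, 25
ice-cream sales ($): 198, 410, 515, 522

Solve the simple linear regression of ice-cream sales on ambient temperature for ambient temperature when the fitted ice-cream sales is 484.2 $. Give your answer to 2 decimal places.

22.04

n = 4, Σx = 74, Σy = 1645, Σxy = 33011, Σx² = 1494
Sxx = Σx² − (Σx)²/n = 1494 − 1369 = 125
Sxy = Σxy − (Σx)(Σy)/n = 33011 − 30432.5 = 2578.5
b = Sxy/Sxx = 2578.5/125 = 20.628
a = ȳ − b·x̄ = 411.25 − 20.628·18.5 = 29.632
Set a + b·x = 484.2: x = (484.2 − 29.632) / 20.628 = 22.036455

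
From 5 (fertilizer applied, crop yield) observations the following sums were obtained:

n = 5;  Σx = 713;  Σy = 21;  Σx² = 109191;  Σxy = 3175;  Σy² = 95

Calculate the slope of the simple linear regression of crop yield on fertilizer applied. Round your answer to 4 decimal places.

0.0240

Sxx = Σx² − (Σx)²/n = 109191 − 101673.8 = 7517.2
Sxy = Σxy − (Σx)(Σy)/n = 3175 − 2994.6 = 180.4
b = Sxy/Sxx = 180.4/7517.2 = 0.023998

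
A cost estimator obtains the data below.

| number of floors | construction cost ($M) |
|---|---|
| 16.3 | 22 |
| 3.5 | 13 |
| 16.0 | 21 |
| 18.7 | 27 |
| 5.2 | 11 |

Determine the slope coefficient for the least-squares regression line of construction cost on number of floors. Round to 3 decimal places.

0.909

n = 5, Σx = 59.7, Σy = 94, Σxy = 1302.2, Σx² = 910.67
Sxx = Σx² − (Σx)²/n = 910.67 − 712.818 = 197.852
Sxy = Σxy − (Σx)(Σy)/n = 1302.2 − 1122.36 = 179.84
b = Sxy/Sxx = 179.84/197.852 = 0.908962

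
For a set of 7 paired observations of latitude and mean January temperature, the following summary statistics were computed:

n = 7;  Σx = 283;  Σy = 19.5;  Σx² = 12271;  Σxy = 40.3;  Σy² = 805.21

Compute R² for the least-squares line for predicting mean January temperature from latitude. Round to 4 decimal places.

Sxx = Σx² − (Σx)²/n = 12271 − 11441.285714 = 829.714286
Sxy = Σxy − (Σx)(Σy)/n = 40.3 − 788.357143 = -748.057143
Syy = Σy² − (Σy)²/n = 805.21 − 54.321429 = 750.888571
R² = Sxy²/(Sxx·Syy) = (-748.057143)²/(829.714286·750.888571) = 0.898184

0.8982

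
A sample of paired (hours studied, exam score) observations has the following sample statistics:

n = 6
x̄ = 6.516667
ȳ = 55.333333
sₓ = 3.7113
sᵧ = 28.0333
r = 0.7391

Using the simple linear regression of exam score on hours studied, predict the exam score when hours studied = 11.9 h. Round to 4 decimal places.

b = r · sᵧ/sₓ = 0.7391 · 28.0333/3.7113 = 5.582791
a = ȳ − b·x̄ = 55.333333 − 5.582791·6.516667 = 18.952143
ŷ(11.9) = a + b·11.9 = 18.952143 + 5.582791·11.9 = 85.387356

85.3874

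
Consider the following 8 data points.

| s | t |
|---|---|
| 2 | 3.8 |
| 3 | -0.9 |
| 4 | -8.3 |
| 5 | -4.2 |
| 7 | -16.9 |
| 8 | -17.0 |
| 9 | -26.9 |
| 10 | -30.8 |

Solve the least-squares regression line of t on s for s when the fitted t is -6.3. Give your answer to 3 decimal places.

n = 8, Σx = 48, Σy = -101.2, Σxy = -853.7, Σx² = 348
Sxx = Σx² − (Σx)²/n = 348 − 288 = 60
Sxy = Σxy − (Σx)(Σy)/n = -853.7 − (-607.2) = -246.5
b = Sxy/Sxx = -246.5/60 = -4.108333
a = ȳ − b·x̄ = -12.65 − (-4.108333)·6 = 12
Set a + b·x = -6.3: x = (-6.3 − 12) / (-4.108333) = 4.454361

4.454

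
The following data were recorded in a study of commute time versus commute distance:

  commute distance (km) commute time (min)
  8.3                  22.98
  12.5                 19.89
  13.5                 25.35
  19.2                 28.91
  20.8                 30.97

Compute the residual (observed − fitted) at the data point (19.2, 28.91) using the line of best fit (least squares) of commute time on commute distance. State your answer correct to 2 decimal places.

n = 5, Σx = 74.3, Σy = 128.1, Σxy = 1980.832, Σx² = 1208.67
Sxx = Σx² − (Σx)²/n = 1208.67 − 1104.098 = 104.572
Sxy = Σxy − (Σx)(Σy)/n = 1980.832 − 1903.566 = 77.266
b = Sxy/Sxx = 77.266/104.572 = 0.738878
a = ȳ − b·x̄ = 25.62 − 0.738878·14.86 = 14.640266
ŷ(19.2) = 14.640266 + 0.738878·19.2 = 28.826733
residual = y − ŷ = 28.91 − 28.826733 = 0.083267

0.08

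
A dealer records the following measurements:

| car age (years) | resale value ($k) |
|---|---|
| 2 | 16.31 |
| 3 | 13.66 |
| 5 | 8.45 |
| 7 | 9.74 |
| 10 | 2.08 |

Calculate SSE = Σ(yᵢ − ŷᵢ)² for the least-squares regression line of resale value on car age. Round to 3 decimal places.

n = 5, Σx = 27, Σy = 50.24, Σxy = 204.83, Σx² = 187, Σy² = 623.2082
Sxx = Σx² − (Σx)²/n = 187 − 145.8 = 41.2
Sxy = Σxy − (Σx)(Σy)/n = 204.83 − 271.296 = -66.466
Syy = Σy² − (Σy)²/n = 623.2082 − 504.81152 = 118.39668
b = Sxy/Sxx = -66.466/41.2 = -1.613252
SSE = Syy − b·Sxy = 118.39668 − (-1.613252)·(-66.466) = 11.170244

11.170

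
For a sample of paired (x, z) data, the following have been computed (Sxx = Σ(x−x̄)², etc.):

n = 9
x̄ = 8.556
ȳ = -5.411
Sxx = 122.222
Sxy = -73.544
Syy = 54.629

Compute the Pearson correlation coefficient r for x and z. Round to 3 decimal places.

r = Sxy/√(Sxx·Syy) = -73.544/√(6676.865638) = -73.544/81.712090 = -0.900038

-0.900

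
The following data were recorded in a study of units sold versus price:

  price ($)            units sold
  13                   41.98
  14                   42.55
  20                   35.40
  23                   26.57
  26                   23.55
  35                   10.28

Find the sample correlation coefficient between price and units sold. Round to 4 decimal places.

-0.9921

n = 6, Σx = 131, Σy = 180.33, Σxy = 3432.65, Σx² = 3195, Σy² = 6192.2287
Sxx = Σx² − (Σx)²/n = 3195 − 2860.166667 = 334.833333
Sxy = Σxy − (Σx)(Σy)/n = 3432.65 − 3937.205 = -504.555
Syy = Σy² − (Σy)²/n = 6192.2287 − 5419.81815 = 772.41055
r = Sxy/√(Sxx·Syy) = -504.555/√(258628.799158) = -504.555/508.555601 = -0.992133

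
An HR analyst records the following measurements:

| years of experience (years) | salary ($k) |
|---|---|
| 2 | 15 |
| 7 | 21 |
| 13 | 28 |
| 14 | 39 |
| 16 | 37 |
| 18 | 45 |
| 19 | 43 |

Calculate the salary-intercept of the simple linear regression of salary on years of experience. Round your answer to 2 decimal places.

n = 7, Σx = 89, Σy = 228, Σxy = 3306, Σx² = 1359
Sxx = Σx² − (Σx)²/n = 1359 − 1131.571429 = 227.428571
Sxy = Σxy − (Σx)(Σy)/n = 3306 − 2898.857143 = 407.142857
b = Sxy/Sxx = 407.142857/227.428571 = 1.790201
a = ȳ − b·x̄ = 32.571429 − 1.790201·12.714286 = 9.810302

9.81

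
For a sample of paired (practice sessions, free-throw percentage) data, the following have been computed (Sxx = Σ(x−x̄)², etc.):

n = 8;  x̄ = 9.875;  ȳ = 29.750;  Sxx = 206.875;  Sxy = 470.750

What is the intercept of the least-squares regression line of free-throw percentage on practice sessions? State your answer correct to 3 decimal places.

7.279

b = Sxy/Sxx = 470.75/206.875 = 2.275529
a = ȳ − b·x̄ = 29.75 − 2.275529·9.875 = 7.279154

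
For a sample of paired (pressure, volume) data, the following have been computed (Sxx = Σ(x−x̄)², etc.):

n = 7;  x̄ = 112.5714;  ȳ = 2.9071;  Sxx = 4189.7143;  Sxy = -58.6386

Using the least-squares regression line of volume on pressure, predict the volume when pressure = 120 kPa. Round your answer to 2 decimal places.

2.80

b = Sxy/Sxx = -58.6386/4189.7143 = -0.013996
a = ȳ − b·x̄ = 2.9071 − (-0.013996)·112.5714 = 4.482632
ŷ(120) = a + b·120 = 4.482632 + (-0.013996)·120 = 2.803130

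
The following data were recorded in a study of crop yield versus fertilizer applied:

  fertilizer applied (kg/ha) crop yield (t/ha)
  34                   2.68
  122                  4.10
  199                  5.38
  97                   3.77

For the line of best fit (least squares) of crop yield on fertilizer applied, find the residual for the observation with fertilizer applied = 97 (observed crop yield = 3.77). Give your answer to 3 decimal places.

0.048

n = 4, Σx = 452, Σy = 15.93, Σxy = 2027.63, Σx² = 65050
Sxx = Σx² − (Σx)²/n = 65050 − 51076 = 13974
Sxy = Σxy − (Σx)(Σy)/n = 2027.63 − 1800.09 = 227.54
b = Sxy/Sxx = 227.54/13974 = 0.016283
a = ȳ − b·x̄ = 3.9825 − 0.016283·113 = 2.142510
ŷ(97) = 2.142510 + 0.016283·97 = 3.721970
residual = y − ŷ = 3.77 − 3.721970 = 0.048030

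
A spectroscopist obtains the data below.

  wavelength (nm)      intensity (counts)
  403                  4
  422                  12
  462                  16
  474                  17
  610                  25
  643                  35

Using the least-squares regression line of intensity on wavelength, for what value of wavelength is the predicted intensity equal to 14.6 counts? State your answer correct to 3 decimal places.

n = 6, Σx = 3014, Σy = 109, Σxy = 59881, Σx² = 1564162
Sxx = Σx² − (Σx)²/n = 1564162 − 1514032.666667 = 50129.333333
Sxy = Σxy − (Σx)(Σy)/n = 59881 − 54754.333333 = 5126.666667
b = Sxy/Sxx = 5126.666667/50129.333333 = 0.102269
a = ȳ − b·x̄ = 18.166667 − 0.102269·502.333333 = -33.206360
Set a + b·x = 14.6: x = (14.6 − (-33.206360)) / 0.102269 = 467.457919

467.458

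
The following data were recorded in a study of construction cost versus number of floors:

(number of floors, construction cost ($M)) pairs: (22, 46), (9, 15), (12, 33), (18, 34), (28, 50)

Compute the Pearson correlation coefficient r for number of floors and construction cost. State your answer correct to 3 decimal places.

n = 5, Σx = 89, Σy = 178, Σxy = 3555, Σx² = 1817, Σy² = 7086
Sxx = Σx² − (Σx)²/n = 1817 − 1584.2 = 232.8
Sxy = Σxy − (Σx)(Σy)/n = 3555 − 3168.4 = 386.6
Syy = Σy² − (Σy)²/n = 7086 − 6336.8 = 749.2
r = Sxy/√(Sxx·Syy) = 386.6/√(174413.76) = 386.6/417.628735 = 0.925703

0.926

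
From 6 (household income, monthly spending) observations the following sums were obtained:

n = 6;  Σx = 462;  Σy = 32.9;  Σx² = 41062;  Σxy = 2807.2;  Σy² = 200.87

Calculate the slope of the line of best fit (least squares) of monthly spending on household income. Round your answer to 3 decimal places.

Sxx = Σx² − (Σx)²/n = 41062 − 35574 = 5488
Sxy = Σxy − (Σx)(Σy)/n = 2807.2 − 2533.3 = 273.9
b = Sxy/Sxx = 273.9/5488 = 0.049909

0.050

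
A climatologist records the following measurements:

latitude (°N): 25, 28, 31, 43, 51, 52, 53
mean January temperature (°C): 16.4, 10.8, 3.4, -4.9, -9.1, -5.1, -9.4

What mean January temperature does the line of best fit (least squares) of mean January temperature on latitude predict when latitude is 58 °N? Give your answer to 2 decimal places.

-13.60

n = 7, Σx = 283, Σy = 2.1, Σxy = -620.4, Σx² = 12333
Sxx = Σx² − (Σx)²/n = 12333 − 11441.285714 = 891.714286
Sxy = Σxy − (Σx)(Σy)/n = -620.4 − 84.9 = -705.3
b = Sxy/Sxx = -705.3/891.714286 = -0.790948
a = ȳ − b·x̄ = 0.3 − (-0.790948)·40.428571 = 32.276914
ŷ(58) = a + b·58 = 32.276914 + (-0.790948)·58 = -13.598094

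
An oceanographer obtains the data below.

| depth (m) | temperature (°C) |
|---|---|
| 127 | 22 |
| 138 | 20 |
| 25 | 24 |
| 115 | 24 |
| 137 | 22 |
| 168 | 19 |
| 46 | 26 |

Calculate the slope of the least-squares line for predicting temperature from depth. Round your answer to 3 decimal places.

n = 7, Σx = 756, Σy = 157, Σxy = 16316, Σx² = 98132
Sxx = Σx² − (Σx)²/n = 98132 − 81648 = 16484
Sxy = Σxy − (Σx)(Σy)/n = 16316 − 16956 = -640
b = Sxy/Sxx = -640/16484 = -0.038826

-0.039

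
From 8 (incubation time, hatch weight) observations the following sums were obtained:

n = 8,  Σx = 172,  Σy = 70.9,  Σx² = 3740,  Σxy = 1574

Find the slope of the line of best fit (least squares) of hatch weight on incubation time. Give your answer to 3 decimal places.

Sxx = Σx² − (Σx)²/n = 3740 − 3698 = 42
Sxy = Σxy − (Σx)(Σy)/n = 1574 − 1524.35 = 49.65
b = Sxy/Sxx = 49.65/42 = 1.182143

1.182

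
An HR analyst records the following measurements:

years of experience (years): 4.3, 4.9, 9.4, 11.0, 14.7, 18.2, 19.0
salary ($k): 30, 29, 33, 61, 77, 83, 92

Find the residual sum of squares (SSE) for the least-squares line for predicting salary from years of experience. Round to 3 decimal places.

n = 7, Σx = 81.5, Σy = 405, Σxy = 5642.8, Σx² = 1160.19, Σy² = 27833
Sxx = Σx² − (Σx)²/n = 1160.19 − 948.892857 = 211.297143
Sxy = Σxy − (Σx)(Σy)/n = 5642.8 − 4715.357143 = 927.442857
Syy = Σy² − (Σy)²/n = 27833 − 23432.142857 = 4400.857143
b = Sxy/Sxx = 927.442857/211.297143 = 4.389283
SSE = Syy − b·Sxy = 4400.857143 − 4.389283·927.442857 = 330.048415

330.048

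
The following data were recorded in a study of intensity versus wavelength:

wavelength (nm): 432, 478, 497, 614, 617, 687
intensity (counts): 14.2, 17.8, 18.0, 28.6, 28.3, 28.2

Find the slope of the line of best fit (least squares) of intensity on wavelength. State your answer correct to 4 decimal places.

n = 6, Σx = 3325, Σy = 135.1, Σxy = 77983.7, Σx² = 1891771
Sxx = Σx² − (Σx)²/n = 1891771 − 1842604.166667 = 49166.833333
Sxy = Σxy − (Σx)(Σy)/n = 77983.7 − 74867.916667 = 3115.783333
b = Sxy/Sxx = 3115.783333/49166.833333 = 0.063372

0.0634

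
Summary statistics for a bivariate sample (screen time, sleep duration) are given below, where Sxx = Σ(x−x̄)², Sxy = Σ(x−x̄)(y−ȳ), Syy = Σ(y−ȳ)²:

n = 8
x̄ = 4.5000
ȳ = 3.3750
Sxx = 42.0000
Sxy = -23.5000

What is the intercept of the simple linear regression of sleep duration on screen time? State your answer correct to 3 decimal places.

b = Sxy/Sxx = -23.5/42 = -0.559524
a = ȳ − b·x̄ = 3.375 − (-0.559524)·4.5 = 5.892857

5.893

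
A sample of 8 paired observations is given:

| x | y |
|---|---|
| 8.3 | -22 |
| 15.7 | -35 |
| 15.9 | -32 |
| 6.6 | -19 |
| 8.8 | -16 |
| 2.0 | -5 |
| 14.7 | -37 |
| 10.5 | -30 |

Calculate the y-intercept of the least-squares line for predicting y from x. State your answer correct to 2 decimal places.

n = 8, Σx = 82.5, Σy = -196, Σxy = -2376, Σx² = 1019.53
Sxx = Σx² − (Σx)²/n = 1019.53 − 850.78125 = 168.74875
Sxy = Σxy − (Σx)(Σy)/n = -2376 − (-2021.25) = -354.75
b = Sxy/Sxx = -354.75/168.74875 = -2.102238
a = ȳ − b·x̄ = -24.5 − (-2.102238)·10.3125 = -2.820673

-2.82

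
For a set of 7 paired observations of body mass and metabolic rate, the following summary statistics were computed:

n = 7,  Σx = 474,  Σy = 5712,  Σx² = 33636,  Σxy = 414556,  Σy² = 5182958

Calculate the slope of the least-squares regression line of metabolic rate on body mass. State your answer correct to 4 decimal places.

Sxx = Σx² − (Σx)²/n = 33636 − 32096.571429 = 1539.428571
Sxy = Σxy − (Σx)(Σy)/n = 414556 − 386784 = 27772
b = Sxy/Sxx = 27772/1539.428571 = 18.040460

18.0405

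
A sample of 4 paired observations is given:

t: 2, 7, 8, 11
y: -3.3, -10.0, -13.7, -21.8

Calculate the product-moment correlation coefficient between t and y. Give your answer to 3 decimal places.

-0.975

n = 4, Σx = 28, Σy = -48.8, Σxy = -426, Σx² = 238, Σy² = 773.82
Sxx = Σx² − (Σx)²/n = 238 − 196 = 42
Sxy = Σxy − (Σx)(Σy)/n = -426 − (-341.6) = -84.4
Syy = Σy² − (Σy)²/n = 773.82 − 595.36 = 178.46
r = Sxy/√(Sxx·Syy) = -84.4/√(7495.32) = -84.4/86.575516 = -0.974871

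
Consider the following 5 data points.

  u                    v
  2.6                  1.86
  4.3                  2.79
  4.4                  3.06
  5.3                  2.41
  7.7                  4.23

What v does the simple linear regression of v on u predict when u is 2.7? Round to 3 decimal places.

n = 5, Σx = 24.3, Σy = 14.35, Σxy = 75.641, Σx² = 131.99
Sxx = Σx² − (Σx)²/n = 131.99 − 118.098 = 13.892
Sxy = Σxy − (Σx)(Σy)/n = 75.641 − 69.741 = 5.9
b = Sxy/Sxx = 5.9/13.892 = 0.424705
a = ȳ − b·x̄ = 2.87 − 0.424705·4.86 = 0.805934
ŷ(2.7) = a + b·2.7 = 0.805934 + 0.424705·2.7 = 1.952637

1.953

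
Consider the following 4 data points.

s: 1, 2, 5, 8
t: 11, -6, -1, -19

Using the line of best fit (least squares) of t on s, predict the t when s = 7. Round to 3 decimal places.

n = 4, Σx = 16, Σy = -15, Σxy = -158, Σx² = 94
Sxx = Σx² − (Σx)²/n = 94 − 64 = 30
Sxy = Σxy − (Σx)(Σy)/n = -158 − (-60) = -98
b = Sxy/Sxx = -98/30 = -3.266667
a = ȳ − b·x̄ = -3.75 − (-3.266667)·4 = 9.316667
ŷ(7) = a + b·7 = 9.316667 + (-3.266667)·7 = -13.55

-13.550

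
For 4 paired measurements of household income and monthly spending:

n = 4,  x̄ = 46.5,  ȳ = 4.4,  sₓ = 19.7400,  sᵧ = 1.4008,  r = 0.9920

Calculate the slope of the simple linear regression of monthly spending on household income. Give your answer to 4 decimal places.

0.0704

b = r · sᵧ/sₓ = 0.992 · 1.4008/19.74 = 0.070395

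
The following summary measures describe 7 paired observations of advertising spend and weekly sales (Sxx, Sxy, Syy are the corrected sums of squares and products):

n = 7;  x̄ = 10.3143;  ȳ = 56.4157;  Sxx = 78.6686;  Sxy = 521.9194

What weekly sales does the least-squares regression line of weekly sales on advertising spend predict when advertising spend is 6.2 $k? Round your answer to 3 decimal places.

29.120

b = Sxy/Sxx = 521.9194/78.6686 = 6.634406
a = ȳ − b·x̄ = 56.4157 − 6.634406·10.3143 = -12.013550
ŷ(6.2) = a + b·6.2 = -12.013550 + 6.634406·6.2 = 29.119765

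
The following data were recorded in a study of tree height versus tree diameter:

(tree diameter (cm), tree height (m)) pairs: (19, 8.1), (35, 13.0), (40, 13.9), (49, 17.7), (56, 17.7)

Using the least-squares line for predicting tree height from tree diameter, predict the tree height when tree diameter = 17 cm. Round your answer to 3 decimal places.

7.790

n = 5, Σx = 199, Σy = 70.4, Σxy = 3023.4, Σx² = 8723
Sxx = Σx² − (Σx)²/n = 8723 − 7920.2 = 802.8
Sxy = Σxy − (Σx)(Σy)/n = 3023.4 − 2801.92 = 221.48
b = Sxy/Sxx = 221.48/802.8 = 0.275884
a = ȳ − b·x̄ = 14.08 − 0.275884·39.8 = 3.099801
ŷ(17) = a + b·17 = 3.099801 + 0.275884·17 = 7.789836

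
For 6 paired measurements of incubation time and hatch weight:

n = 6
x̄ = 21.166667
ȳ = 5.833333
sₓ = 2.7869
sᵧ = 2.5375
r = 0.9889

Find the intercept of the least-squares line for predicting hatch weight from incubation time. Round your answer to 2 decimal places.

-13.23

b = r · sᵧ/sₓ = 0.9889 · 2.5375/2.7869 = 0.900403
a = ȳ − b·x̄ = 5.833333 − 0.900403·21.166667 = -13.225202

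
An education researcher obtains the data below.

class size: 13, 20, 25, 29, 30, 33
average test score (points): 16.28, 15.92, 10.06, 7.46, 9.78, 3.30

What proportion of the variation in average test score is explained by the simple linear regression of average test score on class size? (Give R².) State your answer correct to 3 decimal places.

n = 6, Σx = 150, Σy = 62.8, Σxy = 1400.18, Σx² = 4024, Σy² = 781.8784
Sxx = Σx² − (Σx)²/n = 4024 − 3750 = 274
Sxy = Σxy − (Σx)(Σy)/n = 1400.18 − 1570 = -169.82
Syy = Σy² − (Σy)²/n = 781.8784 − 657.306667 = 124.571733
R² = Sxy²/(Sxx·Syy) = (-169.82)²/(274·124.571733) = 0.844904

0.845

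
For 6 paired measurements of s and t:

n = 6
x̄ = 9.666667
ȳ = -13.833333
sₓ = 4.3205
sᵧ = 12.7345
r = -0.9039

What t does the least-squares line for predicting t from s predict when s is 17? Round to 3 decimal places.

b = r · sᵧ/sₓ = -0.9039 · 12.7345/4.3205 = -2.664209
a = ȳ − b·x̄ = -13.833333 − (-2.664209)·9.666667 = 11.920687
ŷ(17) = a + b·17 = 11.920687 + (-2.664209)·17 = -33.370864

-33.371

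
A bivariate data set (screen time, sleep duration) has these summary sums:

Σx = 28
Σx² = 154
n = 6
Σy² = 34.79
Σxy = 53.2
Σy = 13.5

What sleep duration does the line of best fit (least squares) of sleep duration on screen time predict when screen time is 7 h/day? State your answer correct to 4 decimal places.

1.2700

Sxx = Σx² − (Σx)²/n = 154 − 130.666667 = 23.333333
Sxy = Σxy − (Σx)(Σy)/n = 53.2 − 63 = -9.8
b = Sxy/Sxx = -9.8/23.333333 = -0.42
a = ȳ − b·x̄ = 2.25 − (-0.42)·4.666667 = 4.21
ŷ(7) = a + b·7 = 4.21 + (-0.42)·7 = 1.27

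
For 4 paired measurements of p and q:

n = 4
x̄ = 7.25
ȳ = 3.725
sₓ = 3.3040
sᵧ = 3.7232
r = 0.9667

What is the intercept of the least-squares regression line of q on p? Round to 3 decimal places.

-4.173

b = r · sᵧ/sₓ = 0.9667 · 3.7232/3.304 = 1.089352
a = ȳ − b·x̄ = 3.725 − 1.089352·7.25 = -4.172799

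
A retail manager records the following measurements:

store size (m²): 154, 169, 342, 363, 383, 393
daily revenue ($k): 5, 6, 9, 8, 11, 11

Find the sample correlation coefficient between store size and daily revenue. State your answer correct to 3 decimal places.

n = 6, Σx = 1804, Σy = 50, Σxy = 16302, Σx² = 602148, Σy² = 448
Sxx = Σx² − (Σx)²/n = 602148 − 542402.666667 = 59745.333333
Sxy = Σxy − (Σx)(Σy)/n = 16302 − 15033.333333 = 1268.666667
Syy = Σy² − (Σy)²/n = 448 − 416.666667 = 31.333333
r = Sxy/√(Sxx·Syy) = 1268.666667/√(1872020.444444) = 1268.666667/1368.217981 = 0.927240

0.927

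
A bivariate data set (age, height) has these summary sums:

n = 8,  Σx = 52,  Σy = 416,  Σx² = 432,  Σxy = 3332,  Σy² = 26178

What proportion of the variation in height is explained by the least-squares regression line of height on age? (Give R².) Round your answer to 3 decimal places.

0.923

Sxx = Σx² − (Σx)²/n = 432 − 338 = 94
Sxy = Σxy − (Σx)(Σy)/n = 3332 − 2704 = 628
Syy = Σy² − (Σy)²/n = 26178 − 21632 = 4546
R² = Sxy²/(Sxx·Syy) = (628)²/(94·4546) = 0.922916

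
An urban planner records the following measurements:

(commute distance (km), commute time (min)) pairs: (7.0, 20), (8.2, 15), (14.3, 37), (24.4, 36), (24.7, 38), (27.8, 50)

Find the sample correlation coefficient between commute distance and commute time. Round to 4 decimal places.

n = 6, Σx = 106.4, Σy = 196, Σxy = 3999.1, Σx² = 2299.02, Σy² = 7234
Sxx = Σx² − (Σx)²/n = 2299.02 − 1886.826667 = 412.193333
Sxy = Σxy − (Σx)(Σy)/n = 3999.1 − 3475.733333 = 523.366667
Syy = Σy² − (Σy)²/n = 7234 − 6402.666667 = 831.333333
r = Sxy/√(Sxx·Syy) = 523.366667/√(342670.057778) = 523.366667/585.380268 = 0.894063

0.8941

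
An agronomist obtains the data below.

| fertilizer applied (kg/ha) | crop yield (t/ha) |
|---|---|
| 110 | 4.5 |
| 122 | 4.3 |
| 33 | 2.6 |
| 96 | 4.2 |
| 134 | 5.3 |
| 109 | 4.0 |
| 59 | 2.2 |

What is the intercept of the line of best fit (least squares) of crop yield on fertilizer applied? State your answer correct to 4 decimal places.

1.2301

n = 7, Σx = 663, Σy = 27.1, Σxy = 2784.6, Σx² = 70607
Sxx = Σx² − (Σx)²/n = 70607 − 62795.571429 = 7811.428571
Sxy = Σxy − (Σx)(Σy)/n = 2784.6 − 2566.757143 = 217.842857
b = Sxy/Sxx = 217.842857/7811.428571 = 0.027888
a = ȳ − b·x̄ = 3.871429 − 0.027888·94.714286 = 1.230064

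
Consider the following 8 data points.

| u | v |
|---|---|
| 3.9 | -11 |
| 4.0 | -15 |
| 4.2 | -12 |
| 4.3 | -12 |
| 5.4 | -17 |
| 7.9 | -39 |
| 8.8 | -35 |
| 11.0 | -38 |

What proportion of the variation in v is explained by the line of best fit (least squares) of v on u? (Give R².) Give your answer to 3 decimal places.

0.881

n = 8, Σx = 49.5, Σy = -179, Σxy = -1330.8, Σx² = 357.35, Σy² = 5113
Sxx = Σx² − (Σx)²/n = 357.35 − 306.28125 = 51.06875
Sxy = Σxy − (Σx)(Σy)/n = -1330.8 − (-1107.5625) = -223.2375
Syy = Σy² − (Σy)²/n = 5113 − 4005.125 = 1107.875
R² = Sxy²/(Sxx·Syy) = (-223.2375)²/(51.06875·1107.875) = 0.880822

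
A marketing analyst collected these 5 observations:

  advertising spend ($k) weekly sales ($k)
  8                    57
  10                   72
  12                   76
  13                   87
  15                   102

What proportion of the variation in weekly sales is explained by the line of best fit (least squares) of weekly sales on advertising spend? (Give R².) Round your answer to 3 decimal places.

0.963

n = 5, Σx = 58, Σy = 394, Σxy = 4749, Σx² = 702, Σy² = 32182
Sxx = Σx² − (Σx)²/n = 702 − 672.8 = 29.2
Sxy = Σxy − (Σx)(Σy)/n = 4749 − 4570.4 = 178.6
Syy = Σy² − (Σy)²/n = 32182 − 31047.2 = 1134.8
R² = Sxy²/(Sxx·Syy) = (178.6)²/(29.2·1134.8) = 0.962633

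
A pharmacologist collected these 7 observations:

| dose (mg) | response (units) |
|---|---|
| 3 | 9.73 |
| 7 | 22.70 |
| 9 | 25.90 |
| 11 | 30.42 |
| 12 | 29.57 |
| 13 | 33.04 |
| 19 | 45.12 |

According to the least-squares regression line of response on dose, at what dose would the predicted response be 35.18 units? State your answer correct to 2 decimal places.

13.94

n = 7, Σx = 74, Σy = 196.48, Σxy = 2397.45, Σx² = 934
Sxx = Σx² − (Σx)²/n = 934 − 782.285714 = 151.714286
Sxy = Σxy − (Σx)(Σy)/n = 2397.45 − 2077.074286 = 320.375714
b = Sxy/Sxx = 320.375714/151.714286 = 2.111704
a = ȳ − b·x̄ = 28.068571 − 2.111704·10.571429 = 5.744840
Set a + b·x = 35.18: x = (35.18 − 5.744840) / 2.111704 = 13.939054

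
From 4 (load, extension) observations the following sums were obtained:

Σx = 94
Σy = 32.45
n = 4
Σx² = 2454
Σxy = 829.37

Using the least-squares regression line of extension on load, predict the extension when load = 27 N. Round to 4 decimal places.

Sxx = Σx² − (Σx)²/n = 2454 − 2209 = 245
Sxy = Σxy − (Σx)(Σy)/n = 829.37 − 762.575 = 66.795
b = Sxy/Sxx = 66.795/245 = 0.272633
a = ȳ − b·x̄ = 8.1125 − 0.272633·23.5 = 1.705633
ŷ(27) = a + b·27 = 1.705633 + 0.272633·27 = 9.066714

9.0667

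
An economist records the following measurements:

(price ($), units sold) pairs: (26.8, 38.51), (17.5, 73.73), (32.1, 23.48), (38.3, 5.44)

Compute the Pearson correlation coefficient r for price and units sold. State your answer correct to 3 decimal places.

n = 4, Σx = 114.7, Σy = 141.16, Σxy = 3284.403, Σx² = 3521.79, Σy² = 7500.037
Sxx = Σx² − (Σx)²/n = 3521.79 − 3289.0225 = 232.7675
Sxy = Σxy − (Σx)(Σy)/n = 3284.403 − 4047.763 = -763.36
Syy = Σy² − (Σy)²/n = 7500.037 − 4981.5364 = 2518.5006
r = Sxy/√(Sxx·Syy) = -763.36/√(586225.088410) = -763.36/765.653374 = -0.997005

-0.997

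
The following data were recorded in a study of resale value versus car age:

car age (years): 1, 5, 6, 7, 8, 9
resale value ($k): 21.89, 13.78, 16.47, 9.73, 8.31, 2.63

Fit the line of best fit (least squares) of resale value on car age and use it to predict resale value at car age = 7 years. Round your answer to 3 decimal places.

n = 6, Σx = 36, Σy = 72.81, Σxy = 347.87, Σx² = 256
Sxx = Σx² − (Σx)²/n = 256 − 216 = 40
Sxy = Σxy − (Σx)(Σy)/n = 347.87 − 436.86 = -88.99
b = Sxy/Sxx = -88.99/40 = -2.22475
a = ȳ − b·x̄ = 12.135 − (-2.22475)·6 = 25.4835
ŷ(7) = a + b·7 = 25.4835 + (-2.22475)·7 = 9.91025

9.910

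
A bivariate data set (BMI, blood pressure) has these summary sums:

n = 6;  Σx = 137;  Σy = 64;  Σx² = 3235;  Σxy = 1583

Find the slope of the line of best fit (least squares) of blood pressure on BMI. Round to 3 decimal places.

Sxx = Σx² − (Σx)²/n = 3235 − 3128.166667 = 106.833333
Sxy = Σxy − (Σx)(Σy)/n = 1583 − 1461.333333 = 121.666667
b = Sxy/Sxx = 121.666667/106.833333 = 1.138846

1.139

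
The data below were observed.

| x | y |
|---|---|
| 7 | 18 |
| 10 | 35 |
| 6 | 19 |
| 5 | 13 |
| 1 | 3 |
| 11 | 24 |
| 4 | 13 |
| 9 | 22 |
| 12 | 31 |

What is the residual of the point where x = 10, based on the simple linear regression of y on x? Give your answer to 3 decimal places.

n = 9, Σx = 65, Σy = 178, Σxy = 1544, Σx² = 573
Sxx = Σx² − (Σx)²/n = 573 − 469.444444 = 103.555556
Sxy = Σxy − (Σx)(Σy)/n = 1544 − 1285.555556 = 258.444444
b = Sxy/Sxx = 258.444444/103.555556 = 2.495708
a = ȳ − b·x̄ = 19.777778 − 2.495708·7.222222 = 1.753219
ŷ(10) = 1.753219 + 2.495708·10 = 26.710300
residual = y − ŷ = 35 − 26.710300 = 8.289700

8.290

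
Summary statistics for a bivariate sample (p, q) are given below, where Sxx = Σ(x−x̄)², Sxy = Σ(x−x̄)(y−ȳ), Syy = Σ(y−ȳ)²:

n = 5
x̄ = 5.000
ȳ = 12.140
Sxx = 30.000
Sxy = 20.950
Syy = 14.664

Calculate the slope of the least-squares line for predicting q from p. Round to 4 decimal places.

b = Sxy/Sxx = 20.95/30 = 0.698333

0.6983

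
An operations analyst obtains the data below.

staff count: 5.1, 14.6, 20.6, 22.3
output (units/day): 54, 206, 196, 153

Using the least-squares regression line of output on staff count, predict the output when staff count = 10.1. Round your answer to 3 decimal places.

n = 4, Σx = 62.6, Σy = 609, Σxy = 10732.5, Σx² = 1160.82
Sxx = Σx² − (Σx)²/n = 1160.82 − 979.69 = 181.13
Sxy = Σxy − (Σx)(Σy)/n = 10732.5 − 9530.85 = 1201.65
b = Sxy/Sxx = 1201.65/181.13 = 6.634185
a = ȳ − b·x̄ = 152.25 − 6.634185·15.65 = 48.424999
ŷ(10.1) = a + b·10.1 = 48.424999 + 6.634185·10.1 = 115.430271

115.430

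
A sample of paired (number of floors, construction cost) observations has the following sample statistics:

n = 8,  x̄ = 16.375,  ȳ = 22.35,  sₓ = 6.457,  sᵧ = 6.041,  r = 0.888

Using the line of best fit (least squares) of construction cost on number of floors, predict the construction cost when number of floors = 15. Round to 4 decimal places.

21.2077

b = r · sᵧ/sₓ = 0.888 · 6.041/6.457 = 0.830790
a = ȳ − b·x̄ = 22.35 − 0.830790·16.375 = 8.745821
ŷ(15) = a + b·15 = 8.745821 + 0.830790·15 = 21.207664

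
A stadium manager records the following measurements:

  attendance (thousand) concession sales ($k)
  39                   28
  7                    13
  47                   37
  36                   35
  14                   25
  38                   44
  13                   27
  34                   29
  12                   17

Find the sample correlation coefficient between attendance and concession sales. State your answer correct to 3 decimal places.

n = 9, Σx = 240, Σy = 255, Σxy = 7745, Σx² = 8184, Σy² = 7967
Sxx = Σx² − (Σx)²/n = 8184 − 6400 = 1784
Sxy = Σxy − (Σx)(Σy)/n = 7745 − 6800 = 945
Syy = Σy² − (Σy)²/n = 7967 − 7225 = 742
r = Sxy/√(Sxx·Syy) = 945/√(1323728) = 945/1150.533789 = 0.821358

0.821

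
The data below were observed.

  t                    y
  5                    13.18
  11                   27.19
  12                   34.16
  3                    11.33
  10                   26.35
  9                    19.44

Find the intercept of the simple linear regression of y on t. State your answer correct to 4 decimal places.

2.1684

n = 6, Σx = 50, Σy = 131.65, Σxy = 1247.36, Σx² = 480
Sxx = Σx² − (Σx)²/n = 480 − 416.666667 = 63.333333
Sxy = Σxy − (Σx)(Σy)/n = 1247.36 − 1097.083333 = 150.276667
b = Sxy/Sxx = 150.276667/63.333333 = 2.372789
a = ȳ − b·x̄ = 21.941667 − 2.372789·8.333333 = 2.168421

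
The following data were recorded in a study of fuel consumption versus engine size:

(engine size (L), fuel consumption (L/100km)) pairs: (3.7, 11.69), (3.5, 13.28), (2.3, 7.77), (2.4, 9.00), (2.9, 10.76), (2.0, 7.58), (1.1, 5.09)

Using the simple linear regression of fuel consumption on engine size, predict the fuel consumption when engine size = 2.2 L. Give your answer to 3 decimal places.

n = 7, Σx = 17.9, Σy = 65.17, Σxy = 181.167, Σx² = 50.61
Sxx = Σx² − (Σx)²/n = 50.61 − 45.772857 = 4.837143
Sxy = Σxy − (Σx)(Σy)/n = 181.167 − 166.649 = 14.518
b = Sxy/Sxx = 14.518/4.837143 = 3.001359
a = ȳ − b·x̄ = 9.31 − 3.001359·2.557143 = 1.635097
ŷ(2.2) = a + b·2.2 = 1.635097 + 3.001359·2.2 = 8.238086

8.238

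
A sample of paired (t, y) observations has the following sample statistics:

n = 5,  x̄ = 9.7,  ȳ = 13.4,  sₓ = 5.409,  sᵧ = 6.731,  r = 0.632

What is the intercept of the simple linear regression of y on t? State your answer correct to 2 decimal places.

b = r · sᵧ/sₓ = 0.632 · 6.731/5.409 = 0.786466
a = ȳ − b·x̄ = 13.4 − 0.786466·9.7 = 5.771284

5.77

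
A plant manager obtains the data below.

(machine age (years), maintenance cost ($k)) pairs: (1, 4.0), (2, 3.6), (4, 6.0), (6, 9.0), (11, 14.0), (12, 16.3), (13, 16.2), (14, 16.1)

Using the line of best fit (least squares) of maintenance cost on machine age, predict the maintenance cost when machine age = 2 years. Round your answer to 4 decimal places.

4.3756

n = 8, Σx = 63, Σy = 85.2, Σxy = 874.8, Σx² = 687
Sxx = Σx² − (Σx)²/n = 687 − 496.125 = 190.875
Sxy = Σxy − (Σx)(Σy)/n = 874.8 − 670.95 = 203.85
b = Sxy/Sxx = 203.85/190.875 = 1.067976
a = ȳ − b·x̄ = 10.65 − 1.067976·7.875 = 2.239686
ŷ(2) = a + b·2 = 2.239686 + 1.067976·2 = 4.375639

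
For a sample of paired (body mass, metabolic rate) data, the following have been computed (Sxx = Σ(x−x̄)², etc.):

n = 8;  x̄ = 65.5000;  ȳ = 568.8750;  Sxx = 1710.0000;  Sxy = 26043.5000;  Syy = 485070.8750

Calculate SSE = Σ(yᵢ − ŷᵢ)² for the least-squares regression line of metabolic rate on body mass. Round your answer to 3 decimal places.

b = Sxy/Sxx = 26043.5/1710 = 15.230117
SSE = Syy − b·Sxy = 485070.875 − 15.230117·26043.5 = 88425.323977

88425.324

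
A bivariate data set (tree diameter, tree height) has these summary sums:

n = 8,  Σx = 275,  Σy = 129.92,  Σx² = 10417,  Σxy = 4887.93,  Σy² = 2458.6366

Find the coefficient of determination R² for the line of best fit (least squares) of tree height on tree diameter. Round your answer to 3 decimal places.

0.530

Sxx = Σx² − (Σx)²/n = 10417 − 9453.125 = 963.875
Sxy = Σxy − (Σx)(Σy)/n = 4887.93 − 4466 = 421.93
Syy = Σy² − (Σy)²/n = 2458.6366 − 2109.9008 = 348.7358
R² = Sxy²/(Sxx·Syy) = (421.93)²/(963.875·348.7358) = 0.529619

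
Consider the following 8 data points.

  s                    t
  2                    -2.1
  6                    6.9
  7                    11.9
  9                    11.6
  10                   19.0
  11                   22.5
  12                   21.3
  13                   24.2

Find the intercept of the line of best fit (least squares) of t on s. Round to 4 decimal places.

n = 8, Σx = 70, Σy = 115.3, Σxy = 1232.6, Σx² = 704
Sxx = Σx² − (Σx)²/n = 704 − 612.5 = 91.5
Sxy = Σxy − (Σx)(Σy)/n = 1232.6 − 1008.875 = 223.725
b = Sxy/Sxx = 223.725/91.5 = 2.445082
a = ȳ − b·x̄ = 14.4125 − 2.445082·8.75 = -6.981967

-6.9820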